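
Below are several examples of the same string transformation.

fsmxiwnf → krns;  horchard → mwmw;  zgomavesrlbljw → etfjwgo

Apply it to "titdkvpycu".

yypuh

Rule — shift every letter 5 places forward in the alphabet (wrapping around), then keep every other character starting from the first (positions 1st, 3rd, 5th, ...).
On "titdkvpycu": the first step gives "ynyipaudhz", and the second then gives "yypuh".
(Check on "fsmxiwnf": → "kxrcnbsk" → "krns" ✓)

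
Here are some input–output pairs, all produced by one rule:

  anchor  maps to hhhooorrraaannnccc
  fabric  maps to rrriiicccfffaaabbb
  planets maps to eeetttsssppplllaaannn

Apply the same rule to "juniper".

Rule — move the last 3 characters to the front (rotate right by 3), then repeat every character 3 times.
Starting from "juniper": after the first operation, "perjuni"; after the second, "pppeeerrrjjjuuunnniii".

pppeeerrrjjjuuunnniii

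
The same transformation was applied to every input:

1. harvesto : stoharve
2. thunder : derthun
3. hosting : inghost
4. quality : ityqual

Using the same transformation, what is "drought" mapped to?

ghtdrou

The pattern: move the last 3 characters to the front (rotate right by 3).
So "drought" becomes "ghtdrou".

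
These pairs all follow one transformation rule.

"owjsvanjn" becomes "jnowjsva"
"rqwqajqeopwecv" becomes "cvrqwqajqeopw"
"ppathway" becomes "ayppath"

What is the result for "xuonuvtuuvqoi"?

Looking at the pairs, the operation is to move the last 3 characters to the front (rotate right by 3), then delete the first character.
Starting from "xuonuvtuuvqoi": after the first operation, "qoixuonuvtuuv"; after the second, "oixuonuvtuuv".

oixuonuvtuuv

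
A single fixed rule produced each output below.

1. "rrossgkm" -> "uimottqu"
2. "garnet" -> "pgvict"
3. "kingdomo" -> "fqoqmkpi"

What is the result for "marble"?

In each case the input is transformed by: swap the front and back halves of the string, then shift every letter 2 places forward in the alphabet (wrapping around).
On "marble" that produces "dngoct".

dngoct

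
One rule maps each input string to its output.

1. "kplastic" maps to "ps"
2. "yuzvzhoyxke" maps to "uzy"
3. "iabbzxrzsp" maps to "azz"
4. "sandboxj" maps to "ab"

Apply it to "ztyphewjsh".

The transformation: delete the last character, then keep one character in every 3, starting at position 2 (positions 2nd, 5th, 8th, ...).
For "ztyphewjsh", step one produces "ztyphewjs"; step two turns that into "thj".

thj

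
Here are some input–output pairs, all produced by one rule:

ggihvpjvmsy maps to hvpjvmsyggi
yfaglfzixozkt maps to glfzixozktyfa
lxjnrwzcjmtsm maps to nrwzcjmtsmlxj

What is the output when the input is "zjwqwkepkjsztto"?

qwkepkjszttozjw

Each output is the input with this applied: move the first 3 characters to the end (rotate left by 3).
On "zjwqwkepkjsztto" that produces "qwkepkjszttozjw".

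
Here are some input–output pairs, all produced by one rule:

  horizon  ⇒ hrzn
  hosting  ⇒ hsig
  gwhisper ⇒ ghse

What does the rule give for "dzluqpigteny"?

The transformation: keep every other character starting from the first (positions 1st, 3rd, 5th, ...).
Doing the same to "dzluqpigteny": "dlqitn".

dlqitn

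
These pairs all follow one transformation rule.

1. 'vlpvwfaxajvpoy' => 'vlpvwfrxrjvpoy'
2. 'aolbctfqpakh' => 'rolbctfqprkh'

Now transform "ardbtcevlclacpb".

rrdbtcevlclrcpb

Rule — replace every "a" with "r".
On "ardbtcevlclacpb" that produces "rrdbtcevlclrcpb".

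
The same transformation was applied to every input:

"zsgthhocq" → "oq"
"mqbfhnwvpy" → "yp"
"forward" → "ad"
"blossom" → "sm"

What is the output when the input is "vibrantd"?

dt

The pattern: swap each adjacent pair of characters (1↔2, 3↔4, ...), then keep only the last 2 characters.
Working it through for "vibrantd": intermediate "ivrbnadt", final "dt".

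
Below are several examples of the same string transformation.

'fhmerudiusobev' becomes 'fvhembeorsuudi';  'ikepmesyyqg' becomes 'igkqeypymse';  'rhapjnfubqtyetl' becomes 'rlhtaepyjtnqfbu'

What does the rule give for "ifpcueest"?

itfspeceu

The transformation: take characters alternately from the front and the back (1st, last, 2nd, 2nd-last, ...).
On "ifpcueest" that produces "itfspeceu".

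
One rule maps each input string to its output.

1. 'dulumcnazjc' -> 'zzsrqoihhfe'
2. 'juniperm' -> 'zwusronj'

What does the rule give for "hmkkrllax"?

In each case the input is transformed by: shift every letter 5 places forward in the alphabet (wrapping around), then sort the characters into reverse alphabetical order.
For "hmkkrllax", step one produces "mrppwqqfc"; step two turns that into "wrqqppmfc".

wrqqppmfc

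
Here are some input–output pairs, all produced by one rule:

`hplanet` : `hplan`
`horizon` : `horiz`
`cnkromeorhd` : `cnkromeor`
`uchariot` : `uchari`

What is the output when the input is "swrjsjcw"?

In each case the input is transformed by: delete the last 2 characters.
"swrjsjcw" → "swrjsj".

swrjsj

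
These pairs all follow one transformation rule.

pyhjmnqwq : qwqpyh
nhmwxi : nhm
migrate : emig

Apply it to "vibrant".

The pattern: move the first 3 characters to the end (rotate left by 3), then delete the first 3 characters.
Applying both steps to "vibrant": "rantvib", then "tvib".

tvib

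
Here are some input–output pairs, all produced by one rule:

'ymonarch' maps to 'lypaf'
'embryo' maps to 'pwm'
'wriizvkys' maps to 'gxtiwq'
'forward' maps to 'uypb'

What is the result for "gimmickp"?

kgain

Each output is the input with this applied: delete the first 3 characters, then shift every letter 2 places backward in the alphabet (wrapping around).
Doing the same to "gimmickp": "kgain".
(Check on "embryo": → "ryo" → "pwm" ✓)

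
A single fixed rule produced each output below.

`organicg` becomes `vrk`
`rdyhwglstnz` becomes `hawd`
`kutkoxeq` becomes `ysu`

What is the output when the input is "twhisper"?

Rule — keep one character in every 3, starting at position 2 (positions 2nd, 5th, 8th, ...), then shift every letter 4 places forward in the alphabet (wrapping around).
Applying both steps to "twhisper": "wsr", then "awv".
(Check on "kutkoxeq": → "uoq" → "ysu" ✓)

awv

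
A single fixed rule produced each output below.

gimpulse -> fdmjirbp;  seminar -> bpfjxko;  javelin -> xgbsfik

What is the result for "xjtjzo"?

gugqlw

The pattern: swap each adjacent pair of characters (1↔2, 3↔4, ...), then shift every letter 3 places backward in the alphabet (wrapping around).
Starting from "xjtjzo": after the first operation, "jxjtoz"; after the second, "gugqlw".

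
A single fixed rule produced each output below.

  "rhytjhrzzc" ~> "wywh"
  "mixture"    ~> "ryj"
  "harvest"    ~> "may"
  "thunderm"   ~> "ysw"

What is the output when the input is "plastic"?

Rule — keep one character in every 3, starting at position 1 (positions 1st, 4th, 7th, ...), then shift every letter 5 places forward in the alphabet (wrapping around).
Starting from "plastic": after the first operation, "psc"; after the second, "uxh".
(Check on "harvest": → "hvt" → "may" ✓)

uxh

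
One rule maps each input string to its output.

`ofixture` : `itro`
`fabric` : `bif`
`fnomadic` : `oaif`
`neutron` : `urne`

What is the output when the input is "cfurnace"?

The rule is to move the first 2 characters to the end (rotate left by 2), then keep every other character starting from the first (positions 1st, 3rd, 5th, ...).
Applying both steps to "cfurnace": "urnacecf", then "uncc".

uncc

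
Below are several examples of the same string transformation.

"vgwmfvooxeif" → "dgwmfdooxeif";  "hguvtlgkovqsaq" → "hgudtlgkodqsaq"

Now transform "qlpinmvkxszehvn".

In each case the input is transformed by: replace every "v" with "d".
On "qlpinmvkxszehvn" that produces "qlpinmdkxszehdn".

qlpinmdkxszehdn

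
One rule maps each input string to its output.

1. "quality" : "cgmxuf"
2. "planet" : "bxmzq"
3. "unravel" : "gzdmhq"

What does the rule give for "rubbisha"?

dgnnuet

The transformation: shift every letter 12 places forward in the alphabet (wrapping around), then delete the last character.
For "rubbisha", step one produces "dgnnuetm"; step two turns that into "dgnnuet".
(Check on "quality": → "cgmxufk" → "cgmxuf" ✓)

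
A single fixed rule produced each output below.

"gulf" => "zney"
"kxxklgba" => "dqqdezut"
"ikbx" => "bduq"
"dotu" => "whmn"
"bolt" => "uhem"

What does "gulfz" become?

zneys

What's happening: shift every letter 7 places backward in the alphabet (wrapping around).
"gulfz" → "zneys".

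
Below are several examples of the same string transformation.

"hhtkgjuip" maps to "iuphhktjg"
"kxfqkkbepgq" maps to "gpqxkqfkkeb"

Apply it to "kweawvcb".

Each output is the input with this applied: swap each adjacent pair of characters (1↔2, 3↔4, ...), then move the last 3 characters to the front (rotate right by 3).
On "kweawvcb" that produces "wbcwkaev".

wbcwkaev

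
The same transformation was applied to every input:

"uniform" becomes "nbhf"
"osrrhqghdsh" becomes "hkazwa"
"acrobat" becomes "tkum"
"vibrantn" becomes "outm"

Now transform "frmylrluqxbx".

Rule — keep every other character starting from the first (positions 1st, 3rd, 5th, ...), then shift every letter 7 places backward in the alphabet (wrapping around).
Applying both steps to "frmylrluqxbx": "fmllqb", then "yfeeju".
(Check on "uniform": → "uiom" → "nbhf" ✓)

yfeeju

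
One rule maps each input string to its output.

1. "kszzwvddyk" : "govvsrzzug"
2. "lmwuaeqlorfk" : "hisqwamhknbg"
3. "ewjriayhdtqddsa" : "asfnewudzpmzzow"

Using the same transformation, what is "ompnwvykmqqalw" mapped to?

The rule is to shift every letter 4 places backward in the alphabet (wrapping around).
"ompnwvykmqqalw" → "kiljsrugimmwhs".

kiljsrugimmwhs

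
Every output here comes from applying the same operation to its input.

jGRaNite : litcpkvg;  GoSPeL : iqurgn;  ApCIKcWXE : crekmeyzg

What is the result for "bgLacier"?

The pattern: shift every letter 2 places forward in the alphabet (wrapping around), then convert every letter to lowercase.
For "bgLacier", step one produces "diNcekgt"; step two turns that into "dincekgt".

dincekgt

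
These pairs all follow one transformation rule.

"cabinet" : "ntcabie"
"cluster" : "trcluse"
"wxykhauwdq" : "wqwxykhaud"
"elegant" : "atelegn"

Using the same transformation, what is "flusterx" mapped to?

Rule — move the last 2 characters to the front (rotate right by 2), then swap the first and last characters.
Working it through for "flusterx": intermediate "rxfluste", final "exflustr".
(Check on "cluster": → "erclust" → "trcluse" ✓)

exflustr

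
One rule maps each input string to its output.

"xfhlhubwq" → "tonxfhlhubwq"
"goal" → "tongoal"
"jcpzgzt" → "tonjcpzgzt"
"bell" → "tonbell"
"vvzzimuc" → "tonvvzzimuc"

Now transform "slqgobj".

tonslqgobj

The transformation: prepend "ton".
"slqgobj" → "tonslqgobj".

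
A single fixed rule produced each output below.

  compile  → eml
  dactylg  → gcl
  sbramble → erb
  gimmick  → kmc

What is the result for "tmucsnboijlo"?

What's happening: move the last character to the front, then keep one character in every 3, starting at position 1 (positions 1st, 4th, 7th, ...).
On "tmucsnboijlo": the first step gives "otmucsnboijl", and the second then gives "ouni".

ouni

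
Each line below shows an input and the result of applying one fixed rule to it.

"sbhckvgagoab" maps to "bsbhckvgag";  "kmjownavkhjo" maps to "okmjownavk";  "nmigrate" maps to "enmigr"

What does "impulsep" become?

Each output is the input with this applied: move the last 3 characters to the front (rotate right by 3), then delete the first 2 characters.
Starting from "impulsep": after the first operation, "sepimpul"; after the second, "pimpul".

pimpul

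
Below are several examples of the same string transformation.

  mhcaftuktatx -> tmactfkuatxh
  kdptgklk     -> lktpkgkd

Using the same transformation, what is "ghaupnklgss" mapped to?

sguanplksgh

The rule is to swap each adjacent pair of characters (1↔2, 3↔4, ...), then swap the first and last characters.
For "ghaupnklgss", step one produces "hguanplksgs"; step two turns that into "sguanplksgh".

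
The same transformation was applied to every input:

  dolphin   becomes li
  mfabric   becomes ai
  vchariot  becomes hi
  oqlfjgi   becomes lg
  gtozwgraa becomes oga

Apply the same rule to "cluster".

The transformation: keep one character in every 3, starting at position 3 (positions 3rd, 6th, 9th, ...).
So "cluster" becomes "ue".

ue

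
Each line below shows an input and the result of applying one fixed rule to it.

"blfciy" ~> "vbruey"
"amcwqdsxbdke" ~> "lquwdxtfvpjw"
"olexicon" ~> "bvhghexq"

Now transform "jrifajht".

In each case the input is transformed by: swap the front and back halves of the string, then shift every letter 7 places backward in the alphabet (wrapping around).
Starting from "jrifajht": after the first operation, "ajhtjrif"; after the second, "tcamckby".
(Check on "blfciy": → "ciyblf" → "vbruey" ✓)

tcamckby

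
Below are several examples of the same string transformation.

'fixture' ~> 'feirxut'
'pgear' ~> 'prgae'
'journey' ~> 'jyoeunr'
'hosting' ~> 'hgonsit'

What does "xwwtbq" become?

The rule is to take characters alternately from the front and the back (1st, last, 2nd, 2nd-last, ...).
On "xwwtbq" that produces "xqwbwt".

xqwbwt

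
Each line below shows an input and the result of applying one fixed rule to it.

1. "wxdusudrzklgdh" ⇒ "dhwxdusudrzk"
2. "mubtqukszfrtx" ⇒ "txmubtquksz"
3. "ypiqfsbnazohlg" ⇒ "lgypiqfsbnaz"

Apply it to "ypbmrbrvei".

eiypbmrb

The pattern: move the last 2 characters to the front (rotate right by 2), then delete the last 2 characters.
Working it through for "ypbmrbrvei": intermediate "eiypbmrbrv", final "eiypbmrb".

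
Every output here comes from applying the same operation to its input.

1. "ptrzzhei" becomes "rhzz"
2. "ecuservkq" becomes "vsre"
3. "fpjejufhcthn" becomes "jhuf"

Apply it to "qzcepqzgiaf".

The pattern: take characters alternately from the front and the back (1st, last, 2nd, 2nd-last, ...), then keep only the last 4 characters.
On "qzcepqzgiaf": the first step gives "qfzaciegpzq", and the second then gives "gpzq".
(Check on "fpjejufhcthn": → "fnphjtecjhuf" → "jhuf" ✓)

gpzq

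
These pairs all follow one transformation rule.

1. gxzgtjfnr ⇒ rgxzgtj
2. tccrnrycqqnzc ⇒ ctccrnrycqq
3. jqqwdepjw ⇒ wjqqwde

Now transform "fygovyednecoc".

Each output is the input with this applied: move the last 3 characters to the front (rotate right by 3), then delete the first 2 characters.
Applying that to "fygovyednecoc" gives "cfygovyedne".

cfygovyedne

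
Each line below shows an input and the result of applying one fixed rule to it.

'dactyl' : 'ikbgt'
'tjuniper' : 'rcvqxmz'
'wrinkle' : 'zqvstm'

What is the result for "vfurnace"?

nczvikm

In each case the input is transformed by: shift every letter 8 places forward in the alphabet (wrapping around), then delete the first character.
On "vfurnace" that produces "nczvikm".
(Check on "dactyl": → "likbgt" → "ikbgt" ✓)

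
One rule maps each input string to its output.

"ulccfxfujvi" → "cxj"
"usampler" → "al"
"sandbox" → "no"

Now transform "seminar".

ma

The rule is to keep one character in every 3, starting at position 3 (positions 3rd, 6th, 9th, ...).
"seminar" → "ma".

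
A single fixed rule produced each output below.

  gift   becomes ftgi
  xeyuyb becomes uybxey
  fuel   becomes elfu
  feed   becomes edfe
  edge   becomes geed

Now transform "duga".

gadu

In each case the input is transformed by: swap the front and back halves of the string.
For "duga" the result is "gadu".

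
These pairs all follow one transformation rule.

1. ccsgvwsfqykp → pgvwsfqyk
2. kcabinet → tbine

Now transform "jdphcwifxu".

Each output is the input with this applied: delete the first 3 characters, then move the last character to the front.
Applying that to "jdphcwifxu" gives "uhcwifx".

uhcwifx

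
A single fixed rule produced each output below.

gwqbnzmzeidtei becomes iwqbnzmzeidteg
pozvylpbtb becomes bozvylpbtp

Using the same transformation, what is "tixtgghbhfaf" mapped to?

fixtgghbhfat

Looking at the pairs, the operation is to swap the first and last characters.
Applying that to "tixtgghbhfaf" gives "fixtgghbhfat".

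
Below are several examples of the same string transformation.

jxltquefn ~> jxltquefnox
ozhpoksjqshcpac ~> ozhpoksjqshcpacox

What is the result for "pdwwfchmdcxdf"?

What's happening: append "ox".
Doing the same to "pdwwfchmdcxdf": "pdwwfchmdcxdfox".

pdwwfchmdcxdfox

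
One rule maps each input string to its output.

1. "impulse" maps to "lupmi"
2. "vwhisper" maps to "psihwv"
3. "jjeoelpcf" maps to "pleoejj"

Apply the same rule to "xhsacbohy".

What's happening: delete the last 2 characters, then reverse the string.
Starting from "xhsacbohy": after the first operation, "xhsacbo"; after the second, "obcashx".

obcashx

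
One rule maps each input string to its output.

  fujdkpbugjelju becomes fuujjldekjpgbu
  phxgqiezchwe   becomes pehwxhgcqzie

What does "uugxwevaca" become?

Each output is the input with this applied: take characters alternately from the front and the back (1st, last, 2nd, 2nd-last, ...).
So "uugxwevaca" becomes "uaucgaxvwe".

uaucgaxvwe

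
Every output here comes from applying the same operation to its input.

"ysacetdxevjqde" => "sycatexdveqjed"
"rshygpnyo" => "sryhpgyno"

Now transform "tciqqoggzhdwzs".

ctqioqgghzwdsz

Each output is the input with this applied: swap each adjacent pair of characters (1↔2, 3↔4, ...).
On "tciqqoggzhdwzs" that produces "ctqioqgghzwdsz".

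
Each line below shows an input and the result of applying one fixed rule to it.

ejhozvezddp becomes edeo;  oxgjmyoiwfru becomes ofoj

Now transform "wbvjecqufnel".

In each case the input is transformed by: keep one character in every 3, starting at position 1 (positions 1st, 4th, 7th, ...), then move the last 2 characters to the front (rotate right by 2).
Working it through for "wbvjecqufnel": intermediate "wjqn", final "qnwj".
(Check on "ejhozvezddp": → "eoed" → "edeo" ✓)

qnwj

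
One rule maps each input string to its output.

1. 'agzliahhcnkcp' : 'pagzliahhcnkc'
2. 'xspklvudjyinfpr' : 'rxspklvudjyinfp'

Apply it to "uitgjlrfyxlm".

Looking at the pairs, the operation is to move the last character to the front.
For "uitgjlrfyxlm" the result is "muitgjlrfyxl".

muitgjlrfyxl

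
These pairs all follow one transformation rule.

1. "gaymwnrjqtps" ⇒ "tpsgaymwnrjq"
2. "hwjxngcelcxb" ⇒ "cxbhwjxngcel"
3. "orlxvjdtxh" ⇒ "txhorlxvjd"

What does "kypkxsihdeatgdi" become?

gdikypkxsihdeat

The pattern: move the last 3 characters to the front (rotate right by 3).
"kypkxsihdeatgdi" → "gdikypkxsihdeat".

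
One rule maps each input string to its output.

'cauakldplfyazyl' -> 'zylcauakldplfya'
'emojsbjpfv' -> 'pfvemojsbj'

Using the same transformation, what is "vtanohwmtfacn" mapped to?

Each output is the input with this applied: move the last 3 characters to the front (rotate right by 3).
Doing the same to "vtanohwmtfacn": "acnvtanohwmtf".

acnvtanohwmtf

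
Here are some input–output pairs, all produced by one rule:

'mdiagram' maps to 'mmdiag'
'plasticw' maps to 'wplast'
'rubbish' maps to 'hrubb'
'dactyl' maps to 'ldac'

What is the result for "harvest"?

tharv

Looking at the pairs, the operation is to move the last 3 characters to the front (rotate right by 3), then delete the first 2 characters.
Starting from "harvest": after the first operation, "estharv"; after the second, "tharv".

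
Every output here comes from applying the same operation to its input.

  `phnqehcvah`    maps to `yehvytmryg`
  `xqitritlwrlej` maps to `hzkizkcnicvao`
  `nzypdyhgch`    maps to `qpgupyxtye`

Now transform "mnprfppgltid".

egiwggxckzud

Rule — move the first character to the end, then shift every letter 9 places backward in the alphabet (wrapping around).
For "mnprfppgltid", step one produces "nprfppgltidm"; step two turns that into "egiwggxckzud".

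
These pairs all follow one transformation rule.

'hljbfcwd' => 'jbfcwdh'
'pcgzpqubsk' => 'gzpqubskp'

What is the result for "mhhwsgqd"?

hwsgqdm

What's happening: move the first 2 characters to the end (rotate left by 2), then delete the last character.
On "mhhwsgqd" that produces "hwsgqdm".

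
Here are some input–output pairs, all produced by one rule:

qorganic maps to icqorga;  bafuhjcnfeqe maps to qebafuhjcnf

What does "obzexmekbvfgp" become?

gpobzexmekbv

Looking at the pairs, the operation is to move the last 3 characters to the front (rotate right by 3), then delete the first character.
"obzexmekbvfgp" → "fgpobzexmekbv" → "gpobzexmekbv".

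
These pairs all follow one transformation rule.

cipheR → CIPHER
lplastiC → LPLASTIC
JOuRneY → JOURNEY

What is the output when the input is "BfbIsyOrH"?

Each output is the input with this applied: convert every letter to uppercase.
"BfbIsyOrH" → "BFBISYORH".

BFBISYORH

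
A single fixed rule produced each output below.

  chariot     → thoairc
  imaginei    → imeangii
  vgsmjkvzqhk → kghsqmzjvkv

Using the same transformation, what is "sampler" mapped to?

raemlps

What's happening: take characters alternately from the front and the back (1st, last, 2nd, 2nd-last, ...), then move the first character to the end.
On "sampler": the first step gives "sraemlp", and the second then gives "raemlps".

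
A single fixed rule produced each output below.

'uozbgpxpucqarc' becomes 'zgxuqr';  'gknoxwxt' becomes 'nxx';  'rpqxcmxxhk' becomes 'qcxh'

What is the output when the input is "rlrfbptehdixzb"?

rbthiz

Looking at the pairs, the operation is to delete the first 2 characters, then keep every other character starting from the first (positions 1st, 3rd, 5th, ...).
On "rlrfbptehdixzb" that produces "rbthiz".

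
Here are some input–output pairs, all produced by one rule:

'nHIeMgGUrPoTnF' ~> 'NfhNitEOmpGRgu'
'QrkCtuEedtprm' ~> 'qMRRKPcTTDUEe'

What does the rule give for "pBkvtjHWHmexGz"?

The transformation: flip the case of every letter, then take characters alternately from the front and the back (1st, last, 2nd, 2nd-last, ...).
On "pBkvtjHWHmexGz": the first step gives "PbKVTJhwhMEXgZ", and the second then gives "PZbgKXVETMJhhw".

PZbgKXVETMJhhw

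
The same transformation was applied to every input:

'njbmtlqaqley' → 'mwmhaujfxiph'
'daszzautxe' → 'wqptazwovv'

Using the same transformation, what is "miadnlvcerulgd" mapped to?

yanqhcziewzjhr

Rule — swap the front and back halves of the string, then shift every letter 4 places backward in the alphabet (wrapping around).
Applying both steps to "miadnlvcerulgd": "cerulgdmiadnlv", then "yanqhcziewzjhr".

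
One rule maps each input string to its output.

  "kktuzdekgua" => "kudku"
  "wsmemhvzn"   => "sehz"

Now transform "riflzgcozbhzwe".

ilgobze

The pattern: keep every other character starting from the second (positions 2nd, 4th, 6th, ...).
Applying that to "riflzgcozbhzwe" gives "ilgobze".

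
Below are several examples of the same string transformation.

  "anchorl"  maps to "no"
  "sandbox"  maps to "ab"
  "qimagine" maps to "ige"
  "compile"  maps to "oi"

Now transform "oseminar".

The pattern: keep one character in every 3, starting at position 2 (positions 2nd, 5th, 8th, ...).
For "oseminar" the result is "sir".

sir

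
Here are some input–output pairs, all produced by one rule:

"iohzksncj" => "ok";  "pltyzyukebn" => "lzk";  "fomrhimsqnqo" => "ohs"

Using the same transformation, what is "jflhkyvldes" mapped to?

fkl

Looking at the pairs, the operation is to delete the last 2 characters, then keep one character in every 3, starting at position 2 (positions 2nd, 5th, 8th, ...).
"jflhkyvldes" → "jflhkyvld" → "fkl".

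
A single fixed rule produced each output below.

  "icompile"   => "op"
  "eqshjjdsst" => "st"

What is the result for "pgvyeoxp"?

The transformation: sort the characters into alphabetical order, then keep only the last 2 characters.
On "pgvyeoxp": the first step gives "egoppvxy", and the second then gives "xy".

xy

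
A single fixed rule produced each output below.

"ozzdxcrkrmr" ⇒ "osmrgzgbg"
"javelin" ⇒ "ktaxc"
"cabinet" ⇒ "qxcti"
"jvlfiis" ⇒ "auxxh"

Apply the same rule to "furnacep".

The rule is to shift every letter 11 places backward in the alphabet (wrapping around), then delete the first 2 characters.
Applying both steps to "furnacep": "ujgcprte", then "gcprte".

gcprte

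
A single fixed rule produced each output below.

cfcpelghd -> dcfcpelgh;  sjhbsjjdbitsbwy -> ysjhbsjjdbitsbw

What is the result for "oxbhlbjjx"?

xoxbhlbjj

Each output is the input with this applied: move the last character to the front.
Applying that to "oxbhlbjjx" gives "xoxbhlbjj".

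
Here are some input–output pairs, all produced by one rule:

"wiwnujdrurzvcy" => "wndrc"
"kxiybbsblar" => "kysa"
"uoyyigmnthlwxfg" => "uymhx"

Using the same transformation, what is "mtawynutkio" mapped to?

Each output is the input with this applied: keep one character in every 3, starting at position 1 (positions 1st, 4th, 7th, ...).
So "mtawynutkio" becomes "mwui".

mwui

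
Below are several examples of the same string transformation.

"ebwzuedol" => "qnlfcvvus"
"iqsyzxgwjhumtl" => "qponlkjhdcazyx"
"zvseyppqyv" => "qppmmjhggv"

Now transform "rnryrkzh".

qpiiieby

What's happening: sort the characters into reverse alphabetical order, then shift every letter 9 places backward in the alphabet (wrapping around).
Working it through for "rnryrkzh": intermediate "zyrrrnkh", final "qpiiieby".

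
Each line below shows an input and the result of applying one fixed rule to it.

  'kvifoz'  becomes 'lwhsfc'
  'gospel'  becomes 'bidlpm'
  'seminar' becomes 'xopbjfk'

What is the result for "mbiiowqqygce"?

The pattern: move the last 2 characters to the front (rotate right by 2), then shift every letter 3 places backward in the alphabet (wrapping around).
For "mbiiowqqygce", step one produces "cembiiowqqyg"; step two turns that into "zbjyffltnnvd".

zbjyffltnnvd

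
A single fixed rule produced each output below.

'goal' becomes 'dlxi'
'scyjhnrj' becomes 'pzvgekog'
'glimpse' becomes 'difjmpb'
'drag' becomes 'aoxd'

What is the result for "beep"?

Each output is the input with this applied: shift every letter 3 places backward in the alphabet (wrapping around).
So "beep" becomes "ybbm".

ybbm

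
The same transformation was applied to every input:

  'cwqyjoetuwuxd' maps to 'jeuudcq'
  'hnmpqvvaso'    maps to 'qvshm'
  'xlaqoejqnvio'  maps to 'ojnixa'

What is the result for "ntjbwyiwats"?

Looking at the pairs, the operation is to keep every other character starting from the first (positions 1st, 3rd, 5th, ...), then move the first 2 characters to the end (rotate left by 2).
"ntjbwyiwats" → "wiasnj".
(Check on "cwqyjoetuwuxd": → "cqjeuud" → "jeuudcq" ✓)

wiasnj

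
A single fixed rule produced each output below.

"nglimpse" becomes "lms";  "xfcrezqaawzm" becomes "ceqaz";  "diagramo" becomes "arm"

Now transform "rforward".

The transformation: delete the first 2 characters, then keep every other character starting from the first (positions 1st, 3rd, 5th, ...).
Starting from "rforward": after the first operation, "orward"; after the second, "owr".

owr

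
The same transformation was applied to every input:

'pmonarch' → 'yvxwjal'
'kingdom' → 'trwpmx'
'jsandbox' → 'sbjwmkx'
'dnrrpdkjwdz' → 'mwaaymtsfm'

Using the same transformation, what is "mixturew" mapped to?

vrgcdan

Looking at the pairs, the operation is to delete the last character, then shift every letter 9 places forward in the alphabet (wrapping around).
"mixturew" → "mixture" → "vrgcdan".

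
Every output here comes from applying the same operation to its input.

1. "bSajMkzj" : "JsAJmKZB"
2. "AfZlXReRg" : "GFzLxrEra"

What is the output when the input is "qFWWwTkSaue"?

In each case the input is transformed by: flip the case of every letter, then swap the first and last characters.
On "qFWWwTkSaue": the first step gives "QfwwWtKsAUE", and the second then gives "EfwwWtKsAUQ".
(Check on "bSajMkzj": → "BsAJmKZJ" → "JsAJmKZB" ✓)

EfwwWtKsAUQ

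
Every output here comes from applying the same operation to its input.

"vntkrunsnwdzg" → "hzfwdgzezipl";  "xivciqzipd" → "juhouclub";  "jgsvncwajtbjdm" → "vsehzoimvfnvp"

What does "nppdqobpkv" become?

zbbpcanbw

The rule is to delete the last character, then shift every letter 12 places forward in the alphabet (wrapping around).
"nppdqobpkv" → "nppdqobpk" → "zbbpcanbw".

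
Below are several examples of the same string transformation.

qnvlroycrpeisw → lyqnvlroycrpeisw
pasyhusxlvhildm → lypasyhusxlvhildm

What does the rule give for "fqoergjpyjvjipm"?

lyfqoergjpyjvjipm

The transformation: prepend "ly".
So "fqoergjpyjvjipm" becomes "lyfqoergjpyjvjipm".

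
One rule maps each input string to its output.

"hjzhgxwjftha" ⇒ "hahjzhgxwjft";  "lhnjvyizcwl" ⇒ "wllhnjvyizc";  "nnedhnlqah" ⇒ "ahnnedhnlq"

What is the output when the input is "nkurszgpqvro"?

ronkurszgpqv

In each case the input is transformed by: move the last 2 characters to the front (rotate right by 2).
Doing the same to "nkurszgpqvro": "ronkurszgpqv".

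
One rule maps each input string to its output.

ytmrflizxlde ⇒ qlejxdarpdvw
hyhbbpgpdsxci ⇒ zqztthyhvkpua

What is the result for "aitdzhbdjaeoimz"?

The pattern: shift every letter 8 places backward in the alphabet (wrapping around).
On "aitdzhbdjaeoimz" that produces "salvrztvbswgaer".

salvrztvbswgaer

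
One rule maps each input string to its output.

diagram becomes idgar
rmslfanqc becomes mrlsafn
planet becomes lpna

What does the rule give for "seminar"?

Each output is the input with this applied: delete the last 2 characters, then swap each adjacent pair of characters (1↔2, 3↔4, ...).
"seminar" → "semin" → "esimn".

esimn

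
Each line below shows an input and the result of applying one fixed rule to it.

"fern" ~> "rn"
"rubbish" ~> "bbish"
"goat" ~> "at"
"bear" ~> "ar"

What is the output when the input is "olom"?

om

In each case the input is transformed by: delete the first 2 characters.
So "olom" becomes "om".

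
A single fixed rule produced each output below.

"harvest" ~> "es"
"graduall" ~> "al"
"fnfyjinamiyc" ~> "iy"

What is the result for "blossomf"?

om

In each case the input is transformed by: move the last 3 characters to the front (rotate right by 3), then keep only the first 2 characters.
Starting from "blossomf": after the first operation, "omfbloss"; after the second, "om".
(Check on "fnfyjinamiyc": → "iycfnfyjinam" → "iy" ✓)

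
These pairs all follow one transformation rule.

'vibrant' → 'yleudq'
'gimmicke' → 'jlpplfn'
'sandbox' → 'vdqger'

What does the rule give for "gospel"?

Each output is the input with this applied: delete the last character, then shift every letter 3 places forward in the alphabet (wrapping around).
Starting from "gospel": after the first operation, "gospe"; after the second, "jrvsh".

jrvsh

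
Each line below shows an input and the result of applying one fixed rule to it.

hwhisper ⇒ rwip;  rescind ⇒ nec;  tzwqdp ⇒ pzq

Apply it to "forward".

The pattern: keep every other character starting from the second (positions 2nd, 4th, 6th, ...), then move the last character to the front.
Working it through for "forward": intermediate "owr", final "row".

row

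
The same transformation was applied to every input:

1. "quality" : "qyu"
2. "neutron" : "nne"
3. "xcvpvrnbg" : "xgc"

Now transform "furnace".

feu

In each case the input is transformed by: take characters alternately from the front and the back (1st, last, 2nd, 2nd-last, ...), then keep only the first 3 characters.
"furnace" → "feucran" → "feu".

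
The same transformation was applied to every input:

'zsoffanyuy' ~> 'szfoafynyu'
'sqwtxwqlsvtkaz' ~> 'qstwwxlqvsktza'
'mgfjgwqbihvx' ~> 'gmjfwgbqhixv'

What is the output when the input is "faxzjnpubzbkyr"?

What's happening: swap each adjacent pair of characters (1↔2, 3↔4, ...).
So "faxzjnpubzbkyr" becomes "afzxnjupzbkbry".

afzxnjupzbkbry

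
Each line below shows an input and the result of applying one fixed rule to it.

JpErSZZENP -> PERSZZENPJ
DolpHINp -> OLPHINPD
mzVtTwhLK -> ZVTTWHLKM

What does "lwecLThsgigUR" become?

WECLTHSGIGURL

The pattern: move the first character to the end, then convert every letter to uppercase.
For "lwecLThsgigUR", step one produces "wecLThsgigURl"; step two turns that into "WECLTHSGIGURL".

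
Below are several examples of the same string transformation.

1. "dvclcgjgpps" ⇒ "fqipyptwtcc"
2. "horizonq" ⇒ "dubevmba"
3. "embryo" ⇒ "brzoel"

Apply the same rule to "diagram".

Each output is the input with this applied: shift every letter 13 places forward in the alphabet (wrapping around) — i.e. ROT13, then move the last character to the front.
For "diagram", step one produces "qvntenz"; step two turns that into "zqvnten".

zqvnten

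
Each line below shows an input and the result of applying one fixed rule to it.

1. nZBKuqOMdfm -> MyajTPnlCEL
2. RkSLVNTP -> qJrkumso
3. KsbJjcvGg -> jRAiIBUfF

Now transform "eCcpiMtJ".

What's happening: flip the case of every letter, then shift every letter 1 place backward in the alphabet (wrapping around).
Working it through for "eCcpiMtJ": intermediate "EcCPImTj", final "DbBOHlSi".

DbBOHlSi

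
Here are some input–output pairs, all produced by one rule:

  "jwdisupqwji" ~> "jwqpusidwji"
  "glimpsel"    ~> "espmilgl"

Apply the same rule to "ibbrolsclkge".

What's happening: move the last character to the front, then reverse the string.
For "ibbrolsclkge" the result is "gklcslorbbie".

gklcslorbbie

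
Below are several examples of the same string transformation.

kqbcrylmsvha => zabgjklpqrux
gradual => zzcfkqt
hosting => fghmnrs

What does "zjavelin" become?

Looking at the pairs, the operation is to sort the characters into alphabetical order, then shift every letter 1 place backward in the alphabet (wrapping around).
Applying both steps to "zjavelin": "aeijlnvz", then "zdhikmuy".
(Check on "kqbcrylmsvha": → "abchklmqrsvy" → "zabgjklpqrux" ✓)

zdhikmuy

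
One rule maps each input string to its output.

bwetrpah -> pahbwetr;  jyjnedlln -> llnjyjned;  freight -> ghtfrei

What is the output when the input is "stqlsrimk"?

imkstqlsr

The rule is to move the last 3 characters to the front (rotate right by 3).
So "stqlsrimk" becomes "imkstqlsr".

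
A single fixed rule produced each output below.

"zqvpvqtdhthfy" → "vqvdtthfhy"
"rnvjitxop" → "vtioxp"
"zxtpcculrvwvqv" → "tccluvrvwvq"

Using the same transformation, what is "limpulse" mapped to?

Each output is the input with this applied: swap each adjacent pair of characters (1↔2, 3↔4, ...), then delete the first 3 characters.
For "limpulse", step one produces "ilpmlues"; step two turns that into "mlues".

mlues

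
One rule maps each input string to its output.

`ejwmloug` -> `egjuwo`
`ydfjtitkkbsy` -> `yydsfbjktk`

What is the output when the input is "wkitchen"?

wnkeih

The pattern: take characters alternately from the front and the back (1st, last, 2nd, 2nd-last, ...), then delete the last 2 characters.
So "wkitchen" becomes "wnkeih".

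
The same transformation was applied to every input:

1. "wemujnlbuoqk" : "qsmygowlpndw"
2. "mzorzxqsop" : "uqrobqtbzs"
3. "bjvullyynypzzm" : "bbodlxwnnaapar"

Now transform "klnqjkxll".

Each output is the input with this applied: shift every letter 2 places forward in the alphabet (wrapping around), then move the last 3 characters to the front (rotate right by 3).
For "klnqjkxll", step one produces "mnpslmznn"; step two turns that into "znnmnpslm".

znnmnpslm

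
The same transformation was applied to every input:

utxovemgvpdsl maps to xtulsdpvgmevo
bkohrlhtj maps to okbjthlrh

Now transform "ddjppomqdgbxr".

jddrxbgdqmopp

The pattern: move the first 3 characters to the end (rotate left by 3), then reverse the string.
For "ddjppomqdgbxr", step one produces "ppomqdgbxrddj"; step two turns that into "jddrxbgdqmopp".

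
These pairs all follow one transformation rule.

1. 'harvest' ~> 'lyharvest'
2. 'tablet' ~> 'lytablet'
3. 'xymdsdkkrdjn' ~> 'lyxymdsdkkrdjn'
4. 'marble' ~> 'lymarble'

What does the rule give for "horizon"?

What's happening: prepend "ly".
Applying that to "horizon" gives "lyhorizon".

lyhorizon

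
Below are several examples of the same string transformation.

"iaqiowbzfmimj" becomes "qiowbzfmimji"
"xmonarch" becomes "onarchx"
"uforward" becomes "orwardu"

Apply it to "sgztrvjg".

Each output is the input with this applied: move the first 2 characters to the end (rotate left by 2), then delete the last character.
For "sgztrvjg", step one produces "ztrvjgsg"; step two turns that into "ztrvjgs".

ztrvjgs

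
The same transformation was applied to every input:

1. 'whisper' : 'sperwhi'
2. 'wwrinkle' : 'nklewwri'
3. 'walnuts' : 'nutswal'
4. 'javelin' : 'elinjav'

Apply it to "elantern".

Looking at the pairs, the operation is to move the last 3 characters to the front (rotate right by 3), then move the last character to the front.
For "elantern" the result is "ternelan".

ternelan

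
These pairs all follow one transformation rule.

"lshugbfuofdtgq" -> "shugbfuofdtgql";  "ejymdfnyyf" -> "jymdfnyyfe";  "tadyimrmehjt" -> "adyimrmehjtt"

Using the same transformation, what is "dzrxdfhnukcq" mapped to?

What's happening: move the first character to the end.
Applying that to "dzrxdfhnukcq" gives "zrxdfhnukcqd".

zrxdfhnukcqd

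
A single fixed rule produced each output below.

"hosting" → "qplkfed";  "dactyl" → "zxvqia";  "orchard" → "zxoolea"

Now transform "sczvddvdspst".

zwssqpppmaaa

What's happening: shift every letter 3 places backward in the alphabet (wrapping around), then sort the characters into reverse alphabetical order.
Working it through for "sczvddvdspst": intermediate "pzwsaasapmpq", final "zwssqpppmaaa".
(Check on "orchard": → "lozexoa" → "zxoolea" ✓)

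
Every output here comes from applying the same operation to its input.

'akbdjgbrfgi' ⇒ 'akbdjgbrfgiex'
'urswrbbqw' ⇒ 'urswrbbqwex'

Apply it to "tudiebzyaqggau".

tudiebzyaqggauex

Looking at the pairs, the operation is to append "ex".
So "tudiebzyaqggau" becomes "tudiebzyaqggauex".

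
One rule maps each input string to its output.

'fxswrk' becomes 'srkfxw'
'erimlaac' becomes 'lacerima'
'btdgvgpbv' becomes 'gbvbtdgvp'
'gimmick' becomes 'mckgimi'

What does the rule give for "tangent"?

gnttane

Each output is the input with this applied: move the last 3 characters to the front (rotate right by 3), then swap the first and last characters.
Working it through for "tangent": intermediate "enttang", final "gnttane".
(Check on "gimmick": → "ickgimm" → "mckgimi" ✓)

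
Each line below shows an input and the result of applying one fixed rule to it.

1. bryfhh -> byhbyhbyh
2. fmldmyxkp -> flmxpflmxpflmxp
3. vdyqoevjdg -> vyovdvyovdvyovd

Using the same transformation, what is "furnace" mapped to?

The rule is to keep every other character starting from the first (positions 1st, 3rd, 5th, ...), then write the whole string 3 times in a row.
On "furnace": the first step gives "frae", and the second then gives "fraefraefrae".
(Check on "bryfhh": → "byh" → "byhbyhbyh" ✓)

fraefraefrae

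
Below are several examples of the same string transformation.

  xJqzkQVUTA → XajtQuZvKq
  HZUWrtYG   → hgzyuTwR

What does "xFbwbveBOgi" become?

Looking at the pairs, the operation is to take characters alternately from the front and the back (1st, last, 2nd, 2nd-last, ...), then flip the case of every letter.
Working it through for "xFbwbveBOgi": intermediate "xiFgbOwBbev", final "XIfGBoWbBEV".

XIfGBoWbBEV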